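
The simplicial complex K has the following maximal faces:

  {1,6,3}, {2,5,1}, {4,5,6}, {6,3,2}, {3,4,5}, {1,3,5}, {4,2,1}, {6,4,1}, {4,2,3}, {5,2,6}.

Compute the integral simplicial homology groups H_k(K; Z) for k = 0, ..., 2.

Fix the vertex order 1 < 2 < 3 < 4 < 5 < 6 and write every simplex with vertices in increasing order. Then dim K = 2 and the simplices of K are:

  0-simplices (6): [1], [2], [3], [4], [5], [6]
  1-simplices (15): [1,2], [1,3], [1,4], [1,5], [1,6], [2,3], [2,4], [2,5], [2,6], [3,4], [3,5], [3,6], [4,5], [4,6], [5,6]
  2-simplices (10): [1,2,4], [1,2,5], [1,3,5], [1,3,6], [1,4,6], [2,3,4], [2,3,6], [2,5,6], [3,4,5], [4,5,6]

so the chain groups are C_0 ≅ Z^6, C_1 ≅ Z^15, C_2 ≅ Z^10.

∂_1: C_1 → C_0 sends each edge [p,q] (with p < q) to q − p. For instance
  ∂[2,6] = [6] − [2].
The 6×15 boundary matrix has rank 5 and Smith normal form diag(1,1,1,1,1).

Boundary ∂_2: C_2 → C_1 sends each 2-simplex [p,q,r] to [q,r] − [p,r] + [p,q]. For instance
  ∂[1,3,5] = [3,5] − [1,5] + [1,3],
  ∂[2,3,4] = [3,4] − [2,4] + [2,3].
This gives a 15×10 integer matrix of rank 10; reducing to Smith normal form yields diagonal entries (1,1,1,1,1,1,1,1,1,2).

Computing H_k = (kernel of ∂_k) / (image of ∂_{k+1}):

  H_0: rank C_0 − rank ∂_1 = 6 − 5 = 1, and the invariant factors of ∂_1 are all 1, so H_0 = Z.
  H_1: rank ker ∂_1 − rank ∂_2 = (15 − 5) − 10 = 0, and ∂_2 has invariant factor 2 > 1, so H_1 = Z/2.
  H_2: rank ker ∂_2 − rank ∂_3 = (10 − 10) − 0 = 0, and there is no ∂_3, so H_2 = 0.

As a check, the Euler characteristic is 6 − 15 + 10 = 1, which agrees with 1 − 0 + 0 = 1.

H_0 = Z,  H_1 = Z/2,  H_2 = 0.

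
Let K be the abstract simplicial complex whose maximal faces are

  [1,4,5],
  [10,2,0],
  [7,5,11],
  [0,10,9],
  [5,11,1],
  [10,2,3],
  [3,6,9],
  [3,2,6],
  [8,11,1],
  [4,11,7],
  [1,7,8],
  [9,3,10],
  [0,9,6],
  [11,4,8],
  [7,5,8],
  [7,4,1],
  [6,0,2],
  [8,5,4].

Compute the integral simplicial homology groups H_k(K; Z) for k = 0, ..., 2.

We work with the vertex ordering 0 < 1 < 2 < 3 < 4 < 5 < 6 < 7 < 8 < 9 < 10 < 11. The simplices of K, each written with vertices in increasing order, are:

  0-simplices (12): [0], [1], [2], [3], [4], [5], [6], [7], [8], [9], [10], [11]
  1-simplices (27): (27 of them)
  2-simplices (18): (18 of them)

Hence C_0 ≅ Z^12, C_1 ≅ Z^27, C_2 ≅ Z^18.

Boundary ∂_1: C_1 → C_0 maps an edge to its endpoints' difference, ∂[p,q] = q − p. For instance
  ∂[1,5] = [5] − [1].
As a 12×27 matrix over Z this has rank 10, with invariant factors (1,1,1,1,1,1,1,1,1,1).

The boundary map ∂_2: C_2 → C_1 maps a triangle to the signed sum of its edges. For instance
  ∂[4,8,11] = [8,11] − [4,11] + [4,8],
  ∂[4,5,8] = [5,8] − [4,8] + [4,5].
As a 27×18 matrix over Z this has rank 17, with invariant factors (1,1,1,1,1,1,1,1,1,1,1,1,1,1,1,1,2).

From H_k ≅ ker(∂_k) / im(∂_{k+1}) we obtain:

  H_0: rank C_0 − rank ∂_1 = 12 − 10 = 2, and the invariant factors of ∂_1 are all 1, so H_0 = Z^2.
  H_1: rank ker ∂_1 − rank ∂_2 = (27 − 10) − 17 = 0, and ∂_2 has invariant factor 2 > 1, so H_1 = Z/2.
  H_2: rank ker ∂_2 − rank ∂_3 = (18 − 17) − 0 = 1, and there is no ∂_3, so H_2 = Z.

As a check, the Euler characteristic is 12 − 27 + 18 = 3, which agrees with 2 − 0 + 1 = 3.

H_0 = Z^2,  H_1 = Z/2,  H_2 = Z.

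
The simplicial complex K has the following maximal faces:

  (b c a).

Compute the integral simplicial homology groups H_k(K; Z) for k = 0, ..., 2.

Take the total order a < b < c on the vertex set. Then K (dimension 2) consists of the simplices:

  0-simplices (3): a, b, c
  1-simplices (3): ab, ac, bc
  2-simplices (1): abc

Hence C_0 ≅ Z^3, C_1 ≅ Z^3, C_2 ≅ Z^1.

∂_1: C_1 → C_0 is given by ∂[p,q] = [q] − [p]. For instance
  ∂ac = c − a.
The 3×3 boundary matrix has rank 2 and Smith normal form diag(1,1).

Boundary ∂_2: C_2 → C_1 maps a triangle to the signed sum of its edges. For instance
  ∂abc = bc − ac + ab.
The resulting 3×1 matrix has rank 1, and its Smith normal form has invariant factors (1).

Now H_k = ker ∂_k / im ∂_{k+1}, so:

  H_0: rank C_0 − rank ∂_1 = 3 − 2 = 1, and the invariant factors of ∂_1 are all 1, so H_0 = Z.
  H_1: rank ker ∂_1 − rank ∂_2 = (3 − 2) − 1 = 0, and the invariant factors of ∂_2 are all 1, so H_1 = 0.
  H_2: rank ker ∂_2 − rank ∂_3 = (1 − 1) − 0 = 0, and there is no ∂_3, so H_2 = 0.

H_0 = Z,  H_1 = 0,  H_2 = 0.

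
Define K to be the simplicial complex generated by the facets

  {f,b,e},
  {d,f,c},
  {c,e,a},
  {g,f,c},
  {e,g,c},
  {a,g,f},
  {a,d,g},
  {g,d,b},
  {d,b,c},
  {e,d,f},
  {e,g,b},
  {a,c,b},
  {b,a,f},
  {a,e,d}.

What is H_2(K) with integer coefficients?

H_2 = Z.

We work with the vertex ordering a < b < c < d < e < f < g. The simplices of K, each written with vertices in increasing order, are:

  0-simplices (7): a, b, c, d, e, f, g
  1-simplices (21): ab, ac, ad, ae, af, ag, bc, bd, be, bf, bg, cd, ce, cf, cg, de, df, dg, ef, eg, fg
  2-simplices (14): abc, abf, ace, ade, adg, afg, bcd, bdg, bef, beg, cdf, ceg, cfg, def

so the chain groups are C_0 ≅ Z^7, C_1 ≅ Z^21, C_2 ≅ Z^14.

Boundary ∂_1: C_1 → C_0 maps an edge to its endpoints' difference, ∂[p,q] = q − p. For instance
  ∂bd = d − b.
As a 7×21 matrix over Z this has rank 6, with invariant factors (1,1,1,1,1,1).

Boundary ∂_2: C_2 → C_1 maps a triangle to the signed sum of its edges. For instance
  ∂adg = dg − ag + ad,
  ∂abf = bf − af + ab.
The resulting 21×14 matrix has rank 13, and its Smith normal form has invariant factors (1,1,1,1,1,1,1,1,1,1,1,1,1).

Computing H_k = (kernel of ∂_k) / (image of ∂_{k+1}):

  H_2: rank ker ∂_2 − rank ∂_3 = (14 − 13) − 0 = 1, and there is no ∂_3, so H_2 = Z.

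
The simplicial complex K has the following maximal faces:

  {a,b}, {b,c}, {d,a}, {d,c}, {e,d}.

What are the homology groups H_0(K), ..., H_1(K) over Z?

H_0 = Z,  H_1 = Z.

We work with the vertex ordering a < b < c < d < e. The simplices of K, each written with vertices in increasing order, are:

  0-simplices (5): a, b, c, d, e
  1-simplices (5): ab, ad, bc, cd, de

giving chain groups C_0 ≅ Z^5, C_1 ≅ Z^5.

Boundary ∂_1: C_1 → C_0 sends each edge [p,q] (with p < q) to q − p. For instance
  ∂bc = c − b.
The 5×5 boundary matrix has rank 4 and Smith normal form diag(1,1,1,1).

Computing H_k = (kernel of ∂_k) / (image of ∂_{k+1}):

  H_0: rank C_0 − rank ∂_1 = 5 − 4 = 1, and the invariant factors of ∂_1 are all 1, so H_0 = Z.
  H_1: rank ker ∂_1 − rank ∂_2 = (5 − 4) − 0 = 1, and there is no ∂_2, so H_1 = Z.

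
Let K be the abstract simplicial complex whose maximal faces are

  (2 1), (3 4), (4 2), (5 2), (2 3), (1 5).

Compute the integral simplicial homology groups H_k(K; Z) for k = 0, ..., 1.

H_0 = Z,  H_1 = Z^2.

K has 5 vertices, 6 edges.
rank ∂_0 = 0, rank ∂_1 = 4 ⇒ b_0 = 5 − 0 − 4 = 1; all invariant factors of ∂_1 are 1 so no torsion. So H_0 ≅ Z.
rank ∂_1 = 4, rank ∂_2 = 0 ⇒ b_1 = 6 − 4 − 0 = 2. So H_1 ≅ Z^2.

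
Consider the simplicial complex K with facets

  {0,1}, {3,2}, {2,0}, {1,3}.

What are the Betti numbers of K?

Fix the vertex order 0 < 1 < 2 < 3 and write every simplex with vertices in increasing order. Then dim K = 1 and the simplices of K are:

  0-simplices (4): [0], [1], [2], [3]
  1-simplices (4): [0,1], [0,2], [1,3], [2,3]

giving chain groups C_0 ≅ Z^4, C_1 ≅ Z^4.

Boundary ∂_1: C_1 → C_0 sends each edge [p,q] (with p < q) to q − p. For instance
  ∂[0,2] = [2] − [0].
This gives a 4×4 integer matrix of rank 3; reducing to Smith normal form yields diagonal entries (1,1,1).

Reading off H_k = ker ∂_k / im ∂_{k+1}:

  H_0: rank C_0 − rank ∂_1 = 4 − 3 = 1, and the invariant factors of ∂_1 are all 1, so H_0 = Z.
  H_1: rank ker ∂_1 − rank ∂_2 = (4 − 3) − 0 = 1, and there is no ∂_2, so H_1 = Z.

As a check, the Euler characteristic is 4 − 4 = 0, which agrees with 1 − 1 = 0.

Hence the Betti numbers are b_0 = 1, b_1 = 1.

b_0 = 1, b_1 = 1.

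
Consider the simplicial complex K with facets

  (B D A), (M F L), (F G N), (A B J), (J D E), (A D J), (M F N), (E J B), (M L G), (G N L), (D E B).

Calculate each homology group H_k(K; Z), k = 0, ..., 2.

H_0 = Z^2,  H_1 = Z,  H_2 = Z.

Fix the vertex order A < B < D < E < F < G < J < L < M < N and write every simplex with vertices in increasing order. Then dim K = 2 and the simplices of K are:

  0-simplices (10): A, B, D, E, F, G, J, L, M, N
  1-simplices (19): AB, AD, AJ, BD, BE, BJ, DE, DJ, EJ, FG, FL, FM, FN, GL, GM, GN, LM, LN, MN
  2-simplices (11): ABD, ABJ, ADJ, BDE, BEJ, DEJ, FGN, FLM, FMN, GLM, GLN

Hence C_0 ≅ Z^10, C_1 ≅ Z^19, C_2 ≅ Z^11.

Boundary ∂_1: C_1 → C_0 sends each edge [p,q] (with p < q) to q − p.
As a 10×19 matrix over Z this has rank 8, with invariant factors (1,1,1,1,1,1,1,1).

∂_2: C_2 → C_1 maps a triangle to the signed sum of its edges. For instance
  ∂ABJ = BJ − AJ + AB,
  ∂FLM = LM − FM + FL.
This gives a 19×11 integer matrix of rank 10; reducing to Smith normal form yields diagonal entries (1,1,1,1,1,1,1,1,1,1).

Computing H_k = (kernel of ∂_k) / (image of ∂_{k+1}):

  H_0: rank C_0 − rank ∂_1 = 10 − 8 = 2, and the invariant factors of ∂_1 are all 1, so H_0 ≅ Z^2.
  H_1: rank ker ∂_1 − rank ∂_2 = (19 − 8) − 10 = 1, and the invariant factors of ∂_2 are all 1, so H_1 ≅ Z.
  H_2: rank ker ∂_2 − rank ∂_3 = (11 − 10) − 0 = 1, and there is no ∂_3, so H_2 ≅ Z.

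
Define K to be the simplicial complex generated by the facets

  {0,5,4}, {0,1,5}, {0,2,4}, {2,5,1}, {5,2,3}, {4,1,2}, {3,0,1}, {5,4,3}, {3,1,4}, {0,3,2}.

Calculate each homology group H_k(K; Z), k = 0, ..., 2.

H_0 ≅ Z,  H_1 ≅ Z/2,  H_2 = 0.

We work with the vertex ordering 0 < 1 < 2 < 3 < 4 < 5. The simplices of K, each written with vertices in increasing order, are:

  0-simplices (6): [0], [1], [2], [3], [4], [5]
  1-simplices (15): [0,1], [0,2], [0,3], [0,4], [0,5], [1,2], [1,3], [1,4], [1,5], [2,3], [2,4], [2,5], [3,4], [3,5], [4,5]
  2-simplices (10): [0,1,3], [0,1,5], [0,2,3], [0,2,4], [0,4,5], [1,2,4], [1,2,5], [1,3,4], [2,3,5], [3,4,5]

giving chain groups C_0 ≅ Z^6, C_1 ≅ Z^15, C_2 ≅ Z^10.

∂_1: C_1 → C_0 is given by ∂[p,q] = [q] − [p]. For instance
  ∂[3,5] = [5] − [3].
The resulting 6×15 matrix has rank 5, and its Smith normal form has invariant factors (1,1,1,1,1).

Boundary ∂_2: C_2 → C_1 sends each 2-simplex [p,q,r] to [q,r] − [p,r] + [p,q]. For instance
  ∂[0,1,5] = [1,5] − [0,5] + [0,1],
  ∂[0,4,5] = [4,5] − [0,5] + [0,4].
This gives a 15×10 integer matrix of rank 10; reducing to Smith normal form yields diagonal entries (1,1,1,1,1,1,1,1,1,2).

Reading off H_k = ker ∂_k / im ∂_{k+1}:

  H_0: rank C_0 − rank ∂_1 = 6 − 5 = 1, and the invariant factors of ∂_1 are all 1, so H_0 ≅ Z.
  H_1: rank ker ∂_1 − rank ∂_2 = (15 − 5) − 10 = 0, and ∂_2 has invariant factor 2 > 1, so H_1 ≅ Z/2.
  H_2: rank ker ∂_2 − rank ∂_3 = (10 − 10) − 0 = 0, and there is no ∂_3, so H_2 ≅ 0.

As a check, the Euler characteristic is 6 − 15 + 10 = 1, which agrees with 1 − 0 + 0 = 1.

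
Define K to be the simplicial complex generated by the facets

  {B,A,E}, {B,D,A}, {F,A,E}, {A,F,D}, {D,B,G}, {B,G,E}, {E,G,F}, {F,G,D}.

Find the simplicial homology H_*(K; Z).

H_0 ≅ Z,  H_1 = 0,  H_2 ≅ Z.

We work with the vertex ordering A < B < D < E < F < G. The simplices of K, each written with vertices in increasing order, are:

  0-simplices (6): A, B, D, E, F, G
  1-simplices (12): AB, AD, AE, AF, BD, BE, BG, DF, DG, EF, EG, FG
  2-simplices (8): ABD, ABE, ADF, AEF, BDG, BEG, DFG, EFG

so the chain groups are C_0 ≅ Z^6, C_1 ≅ Z^12, C_2 ≅ Z^8.

Boundary ∂_1: C_1 → C_0 is given by ∂[p,q] = [q] − [p].
The 6×12 boundary matrix has rank 5 and Smith normal form diag(1,1,1,1,1).

The boundary map ∂_2: C_2 → C_1 maps a triangle to the signed sum of its edges. For instance
  ∂ADF = DF − AF + AD,
  ∂DFG = FG − DG + DF.
The 12×8 boundary matrix has rank 7 and Smith normal form diag(1,1,1,1,1,1,1).

From H_k ≅ ker(∂_k) / im(∂_{k+1}) we obtain:

  H_0: rank C_0 − rank ∂_1 = 6 − 5 = 1, and the invariant factors of ∂_1 are all 1, so H_0 = Z.
  H_1: rank ker ∂_1 − rank ∂_2 = (12 − 5) − 7 = 0, and the invariant factors of ∂_2 are all 1, so H_1 = 0.
  H_2: rank ker ∂_2 − rank ∂_3 = (8 − 7) − 0 = 1, and there is no ∂_3, so H_2 = Z.

As a check, the Euler characteristic is 6 − 12 + 8 = 2, which agrees with 1 − 0 + 1 = 2.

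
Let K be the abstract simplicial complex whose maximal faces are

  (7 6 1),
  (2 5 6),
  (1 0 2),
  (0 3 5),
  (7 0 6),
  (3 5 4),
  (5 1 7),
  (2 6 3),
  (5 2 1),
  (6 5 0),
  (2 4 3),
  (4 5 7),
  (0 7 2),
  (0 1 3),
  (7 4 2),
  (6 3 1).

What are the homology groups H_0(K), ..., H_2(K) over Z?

H_0 = Z,  H_1 = Z^2,  H_2 = Z.

Fix the vertex order 0 < 1 < 2 < 3 < 4 < 5 < 6 < 7 and write every simplex with vertices in increasing order. Then dim K = 2 and the simplices of K are:

  0-simplices (8): [0], [1], [2], [3], [4], [5], [6], [7]
  1-simplices (24): (24 of them)
  2-simplices (16): [0,1,2], [0,1,3], [0,2,7], [0,3,5], [0,5,6], [0,6,7], [1,2,5], [1,3,6], [1,5,7], [1,6,7], [2,3,4], [2,3,6], [2,4,7], [2,5,6], [3,4,5], [4,5,7]

Hence C_0 ≅ Z^8, C_1 ≅ Z^24, C_2 ≅ Z^16.

Boundary ∂_1: C_1 → C_0 sends each edge [p,q] (with p < q) to q − p. For instance
  ∂[2,6] = [6] − [2].
The resulting 8×24 matrix has rank 7, and its Smith normal form has invariant factors (1,1,1,1,1,1,1).

∂_2: C_2 → C_1 sends each 2-simplex [p,q,r] to [q,r] − [p,r] + [p,q]. For instance
  ∂[1,3,6] = [3,6] − [1,6] + [1,3],
  ∂[1,2,5] = [2,5] − [1,5] + [1,2].
As a 24×16 matrix over Z this has rank 15, with invariant factors (1,1,1,1,1,1,1,1,1,1,1,1,1,1,1).

Computing H_k = (kernel of ∂_k) / (image of ∂_{k+1}):

  H_0: rank C_0 − rank ∂_1 = 8 − 7 = 1, and the invariant factors of ∂_1 are all 1, so H_0 = Z.
  H_1: rank ker ∂_1 − rank ∂_2 = (24 − 7) − 15 = 2, and the invariant factors of ∂_2 are all 1, so H_1 = Z^2.
  H_2: rank ker ∂_2 − rank ∂_3 = (16 − 15) − 0 = 1, and there is no ∂_3, so H_2 = Z.

As a check, the Euler characteristic is 8 − 24 + 16 = 0, which agrees with 1 − 2 + 1 = 0.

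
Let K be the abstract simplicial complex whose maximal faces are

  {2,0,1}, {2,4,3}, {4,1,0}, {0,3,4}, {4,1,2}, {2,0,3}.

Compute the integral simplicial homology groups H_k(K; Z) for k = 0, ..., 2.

Take the total order 0 < 1 < 2 < 3 < 4 on the vertex set. Then K (dimension 2) consists of the simplices:

  0-simplices (5): [0], [1], [2], [3], [4]
  1-simplices (9): [0,1], [0,2], [0,3], [0,4], [1,2], [1,4], [2,3], [2,4], [3,4]
  2-simplices (6): [0,1,2], [0,1,4], [0,2,3], [0,3,4], [1,2,4], [2,3,4]

giving chain groups C_0 ≅ Z^5, C_1 ≅ Z^9, C_2 ≅ Z^6.

The boundary map ∂_1: C_1 → C_0 is given by ∂[p,q] = [q] − [p]. For instance
  ∂[2,4] = [4] − [2].
As a 5×9 matrix over Z this has rank 4, with invariant factors (1,1,1,1).

∂_2: C_2 → C_1 acts by ∂[p,q,r] = [q,r] − [p,r] + [p,q]. For instance
  ∂[0,1,2] = [1,2] − [0,2] + [0,1],
  ∂[1,2,4] = [2,4] − [1,4] + [1,2].
This gives a 9×6 integer matrix of rank 5; reducing to Smith normal form yields diagonal entries (1,1,1,1,1).

Computing H_k = (kernel of ∂_k) / (image of ∂_{k+1}):

  H_0: rank C_0 − rank ∂_1 = 5 − 4 = 1, and the invariant factors of ∂_1 are all 1, so H_0 = Z.
  H_1: rank ker ∂_1 − rank ∂_2 = (9 − 4) − 5 = 0, and the invariant factors of ∂_2 are all 1, so H_1 = 0.
  H_2: rank ker ∂_2 − rank ∂_3 = (6 − 5) − 0 = 1, and there is no ∂_3, so H_2 = Z.

As a check, the Euler characteristic is 5 − 9 + 6 = 2, which agrees with 1 − 0 + 1 = 2.

H_0 = Z,  H_1 = 0,  H_2 = Z.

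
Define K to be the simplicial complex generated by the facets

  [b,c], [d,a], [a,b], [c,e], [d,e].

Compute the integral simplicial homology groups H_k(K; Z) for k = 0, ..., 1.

Order the vertices as a < b < c < d < e. Listing each simplex with vertices in this order, K has dimension 1 with simplices:

  0-simplices (5): a, b, c, d, e
  1-simplices (5): ab, ad, bc, ce, de

so the chain groups are C_0 ≅ Z^5, C_1 ≅ Z^5.

Boundary ∂_1: C_1 → C_0 is given by ∂[p,q] = [q] − [p]. For instance
  ∂bc = c − b.
The resulting 5×5 matrix has rank 4, and its Smith normal form has invariant factors (1,1,1,1).

Computing H_k = (kernel of ∂_k) / (image of ∂_{k+1}):

  H_0: rank C_0 − rank ∂_1 = 5 − 4 = 1, and the invariant factors of ∂_1 are all 1, so H_0 ≅ Z.
  H_1: rank ker ∂_1 − rank ∂_2 = (5 − 4) − 0 = 1, and there is no ∂_2, so H_1 ≅ Z.

As a check, the Euler characteristic is 5 − 5 = 0, which agrees with 1 − 1 = 0.
(K is a triangulation of the circle S^1.)

H_0 = Z,  H_1 = Z.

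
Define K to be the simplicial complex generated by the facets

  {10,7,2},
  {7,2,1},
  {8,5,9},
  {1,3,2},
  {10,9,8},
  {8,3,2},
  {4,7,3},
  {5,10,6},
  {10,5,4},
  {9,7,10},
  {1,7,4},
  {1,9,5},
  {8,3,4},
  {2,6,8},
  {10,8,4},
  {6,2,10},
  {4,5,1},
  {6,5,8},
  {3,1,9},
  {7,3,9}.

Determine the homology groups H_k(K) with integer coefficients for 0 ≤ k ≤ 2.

Take the total order 1 < 2 < 3 < 4 < 5 < 6 < 7 < 8 < 9 < 10 on the vertex set. Then K (dimension 2) consists of the simplices:

  0-simplices (10): [1], [2], [3], [4], [5], [6], [7], [8], [9], [10]
  1-simplices (30): (30 of them)
  2-simplices (20): (20 of them)

Hence C_0 ≅ Z^10, C_1 ≅ Z^30, C_2 ≅ Z^20.

Boundary ∂_1: C_1 → C_0 maps an edge to its endpoints' difference, ∂[p,q] = q − p.
This gives a 10×30 integer matrix of rank 9; reducing to Smith normal form yields diagonal entries (1,1,1,1,1,1,1,1,1).

The boundary map ∂_2: C_2 → C_1 acts by ∂[p,q,r] = [q,r] − [p,r] + [p,q]. For instance
  ∂[2,7,10] = [7,10] − [2,10] + [2,7],
  ∂[1,2,7] = [2,7] − [1,7] + [1,2].
This gives a 30×20 integer matrix of rank 20; reducing to Smith normal form yields diagonal entries (1,1,1,1,1,1,1,1,1,1,1,1,1,1,1,1,1,1,1,2).

Computing H_k = (kernel of ∂_k) / (image of ∂_{k+1}):

  H_0: rank C_0 − rank ∂_1 = 10 − 9 = 1, and the invariant factors of ∂_1 are all 1, so H_0 ≅ Z.
  H_1: rank ker ∂_1 − rank ∂_2 = (30 − 9) − 20 = 1, and ∂_2 has invariant factor 2 > 1, so H_1 ≅ Z ⊕ Z/2.
  H_2: rank ker ∂_2 − rank ∂_3 = (20 − 20) − 0 = 0, and there is no ∂_3, so H_2 ≅ 0.

As a check, the Euler characteristic is 10 − 30 + 20 = 0, which agrees with 1 − 1 + 0 = 0.

H_0 ≅ Z,  H_1 ≅ Z ⊕ Z/2,  H_2 = 0.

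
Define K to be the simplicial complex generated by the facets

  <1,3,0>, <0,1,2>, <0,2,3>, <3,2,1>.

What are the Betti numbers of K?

Take the total order 0 < 1 < 2 < 3 on the vertex set. Then K (dimension 2) consists of the simplices:

  0-simplices (4): [0], [1], [2], [3]
  1-simplices (6): [0,1], [0,2], [0,3], [1,2], [1,3], [2,3]
  2-simplices (4): [0,1,2], [0,1,3], [0,2,3], [1,2,3]

so the chain groups are C_0 ≅ Z^4, C_1 ≅ Z^6, C_2 ≅ Z^4.

Boundary ∂_1: C_1 → C_0 sends each edge [p,q] (with p < q) to q − p.
This gives a 4×6 integer matrix of rank 3; reducing to Smith normal form yields diagonal entries (1,1,1).

Boundary ∂_2: C_2 → C_1 sends each 2-simplex [p,q,r] to [q,r] − [p,r] + [p,q]. For instance
  ∂[1,2,3] = [2,3] − [1,3] + [1,2],
  ∂[0,1,3] = [1,3] − [0,3] + [0,1].
This gives a 6×4 integer matrix of rank 3; reducing to Smith normal form yields diagonal entries (1,1,1).

Reading off H_k = ker ∂_k / im ∂_{k+1}:

  H_0: rank C_0 − rank ∂_1 = 4 − 3 = 1, and the invariant factors of ∂_1 are all 1, so H_0 = Z.
  H_1: rank ker ∂_1 − rank ∂_2 = (6 − 3) − 3 = 0, and the invariant factors of ∂_2 are all 1, so H_1 = 0.
  H_2: rank ker ∂_2 − rank ∂_3 = (4 − 3) − 0 = 1, and there is no ∂_3, so H_2 = Z.

As a check, the Euler characteristic is 4 − 6 + 4 = 2, which agrees with 1 − 0 + 1 = 2.
(K is a triangulation of the 2-sphere S^2.)

Hence the Betti numbers are b_0 = 1, b_1 = 0, b_2 = 1.

b_0 = 1, b_1 = 0, b_2 = 1.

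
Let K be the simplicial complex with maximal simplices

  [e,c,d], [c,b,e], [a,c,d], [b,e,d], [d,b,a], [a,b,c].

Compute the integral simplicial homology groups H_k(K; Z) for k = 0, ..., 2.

Fix the vertex order a < b < c < d < e and write every simplex with vertices in increasing order. Then dim K = 2 and the simplices of K are:

  0-simplices (5): a, b, c, d, e
  1-simplices (9): ab, ac, ad, bc, bd, be, cd, ce, de
  2-simplices (6): abc, abd, acd, bce, bde, cde

Hence C_0 ≅ Z^5, C_1 ≅ Z^9, C_2 ≅ Z^6.

∂_1: C_1 → C_0 is given by ∂[p,q] = [q] − [p].
The 5×9 boundary matrix has rank 4 and Smith normal form diag(1,1,1,1).

The boundary map ∂_2: C_2 → C_1 maps a triangle to the signed sum of its edges. For instance
  ∂cde = de − ce + cd,
  ∂abc = bc − ac + ab.
The resulting 9×6 matrix has rank 5, and its Smith normal form has invariant factors (1,1,1,1,1).

Computing H_k = (kernel of ∂_k) / (image of ∂_{k+1}):

  H_0: rank C_0 − rank ∂_1 = 5 − 4 = 1, and the invariant factors of ∂_1 are all 1, so H_0 ≅ Z.
  H_1: rank ker ∂_1 − rank ∂_2 = (9 − 4) − 5 = 0, and the invariant factors of ∂_2 are all 1, so H_1 ≅ 0.
  H_2: rank ker ∂_2 − rank ∂_3 = (6 − 5) − 0 = 1, and there is no ∂_3, so H_2 ≅ Z.

H_0 ≅ Z,  H_1 = 0,  H_2 ≅ Z.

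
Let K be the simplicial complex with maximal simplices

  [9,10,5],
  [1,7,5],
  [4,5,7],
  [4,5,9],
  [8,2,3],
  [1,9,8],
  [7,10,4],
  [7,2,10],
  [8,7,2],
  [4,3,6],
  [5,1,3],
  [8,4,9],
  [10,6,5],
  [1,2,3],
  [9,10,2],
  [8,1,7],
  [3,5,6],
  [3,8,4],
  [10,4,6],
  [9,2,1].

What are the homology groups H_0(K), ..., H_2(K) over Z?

H_0 = Z,  H_1 = Z ⊕ Z/2,  H_2 = 0.

Order the vertices as 1 < 2 < 3 < 4 < 5 < 6 < 7 < 8 < 9 < 10. Listing each simplex with vertices in this order, K has dimension 2 with simplices:

  0-simplices (10): [1], [2], [3], [4], [5], [6], [7], [8], [9], [10]
  1-simplices (30): (30 of them)
  2-simplices (20): (20 of them)

so the chain groups are C_0 ≅ Z^10, C_1 ≅ Z^30, C_2 ≅ Z^20.

∂_1: C_1 → C_0 sends each edge [p,q] (with p < q) to q − p. For instance
  ∂[1,7] = [7] − [1].
The 10×30 boundary matrix has rank 9 and Smith normal form diag(1,1,1,1,1,1,1,1,1).

Boundary ∂_2: C_2 → C_1 maps a triangle to the signed sum of its edges. For instance
  ∂[4,8,9] = [8,9] − [4,9] + [4,8],
  ∂[3,4,6] = [4,6] − [3,6] + [3,4].
This gives a 30×20 integer matrix of rank 20; reducing to Smith normal form yields diagonal entries (1,1,1,1,1,1,1,1,1,1,1,1,1,1,1,1,1,1,1,2).

Now H_k = ker ∂_k / im ∂_{k+1}, so:

  H_0: rank C_0 − rank ∂_1 = 10 − 9 = 1, and the invariant factors of ∂_1 are all 1, so H_0 ≅ Z.
  H_1: rank ker ∂_1 − rank ∂_2 = (30 − 9) − 20 = 1, and ∂_2 has invariant factor 2 > 1, so H_1 ≅ Z ⊕ Z/2.
  H_2: rank ker ∂_2 − rank ∂_3 = (20 − 20) − 0 = 0, and there is no ∂_3, so H_2 ≅ 0.

As a check, the Euler characteristic is 10 − 30 + 20 = 0, which agrees with 1 − 1 + 0 = 0.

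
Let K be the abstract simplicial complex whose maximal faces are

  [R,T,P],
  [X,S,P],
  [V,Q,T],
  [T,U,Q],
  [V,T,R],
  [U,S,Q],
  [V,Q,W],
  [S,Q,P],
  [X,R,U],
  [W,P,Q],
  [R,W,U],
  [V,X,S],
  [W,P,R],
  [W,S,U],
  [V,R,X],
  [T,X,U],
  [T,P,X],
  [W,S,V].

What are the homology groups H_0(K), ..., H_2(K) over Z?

H_0 ≅ Z,  H_1 ≅ Z ⊕ Z/2Z,  H_2 = 0.

We work with the vertex ordering P < Q < R < S < T < U < V < W < X. The simplices of K, each written with vertices in increasing order, are:

  0-simplices (9): P, Q, R, S, T, U, V, W, X
  1-simplices (27): PQ, PR, PS, PT, PW, PX, QS, QT, QU, QV, QW, RT, RU, RV, RW, RX, SU, SV, SW, SX, TU, TV, TX, UW, UX, VW, VX
  2-simplices (18): PQS, PQW, PRT, PRW, PSX, PTX, QSU, QTU, QTV, QVW, RTV, RUW, RUX, RVX, SUW, SVW, SVX, TUX

Hence C_0 ≅ Z^9, C_1 ≅ Z^27, C_2 ≅ Z^18.

The boundary map ∂_1: C_1 → C_0 is given by ∂[p,q] = [q] − [p].
The 9×27 boundary matrix has rank 8 and Smith normal form diag(1,1,1,1,1,1,1,1).

Boundary ∂_2: C_2 → C_1 sends each 2-simplex [p,q,r] to [q,r] − [p,r] + [p,q]. For instance
  ∂PSX = SX − PX + PS,
  ∂PQW = QW − PW + PQ.
As a 27×18 matrix over Z this has rank 18, with invariant factors (1,1,1,1,1,1,1,1,1,1,1,1,1,1,1,1,1,2).

From H_k ≅ ker(∂_k) / im(∂_{k+1}) we obtain:

  H_0: rank C_0 − rank ∂_1 = 9 − 8 = 1, and the invariant factors of ∂_1 are all 1, so H_0 ≅ Z.
  H_1: rank ker ∂_1 − rank ∂_2 = (27 − 8) − 18 = 1, and ∂_2 has invariant factor 2 > 1, so H_1 ≅ Z ⊕ Z/2Z.
  H_2: rank ker ∂_2 − rank ∂_3 = (18 − 18) − 0 = 0, and there is no ∂_3, so H_2 ≅ 0.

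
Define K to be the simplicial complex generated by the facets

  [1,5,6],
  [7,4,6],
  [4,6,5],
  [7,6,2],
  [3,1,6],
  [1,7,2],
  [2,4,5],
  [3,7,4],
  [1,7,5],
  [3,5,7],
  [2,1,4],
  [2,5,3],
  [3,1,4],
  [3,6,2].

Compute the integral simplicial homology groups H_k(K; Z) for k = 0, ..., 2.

H_0 ≅ Z,  H_1 ≅ Z^2,  H_2 ≅ Z.

Order the vertices as 1 < 2 < 3 < 4 < 5 < 6 < 7. Listing each simplex with vertices in this order, K has dimension 2 with simplices:

  0-simplices (7): [1], [2], [3], [4], [5], [6], [7]
  1-simplices (21): [1,2], [1,3], [1,4], [1,5], [1,6], [1,7], [2,3], [2,4], [2,5], [2,6], [2,7], [3,4], [3,5], [3,6], [3,7], [4,5], [4,6], [4,7], [5,6], [5,7], [6,7]
  2-simplices (14): [1,2,4], [1,2,7], [1,3,4], [1,3,6], [1,5,6], [1,5,7], [2,3,5], [2,3,6], [2,4,5], [2,6,7], [3,4,7], [3,5,7], [4,5,6], [4,6,7]

giving chain groups C_0 ≅ Z^7, C_1 ≅ Z^21, C_2 ≅ Z^14.

The boundary map ∂_1: C_1 → C_0 sends each edge [p,q] (with p < q) to q − p. For instance
  ∂[3,7] = [7] − [3].
The 7×21 boundary matrix has rank 6 and Smith normal form diag(1,1,1,1,1,1).

The boundary map ∂_2: C_2 → C_1 acts by ∂[p,q,r] = [q,r] − [p,r] + [p,q]. For instance
  ∂[2,6,7] = [6,7] − [2,7] + [2,6],
  ∂[2,3,6] = [3,6] − [2,6] + [2,3].
As a 21×14 matrix over Z this has rank 13, with invariant factors (1,1,1,1,1,1,1,1,1,1,1,1,1).

Computing H_k = (kernel of ∂_k) / (image of ∂_{k+1}):

  H_0: rank C_0 − rank ∂_1 = 7 − 6 = 1, and the invariant factors of ∂_1 are all 1, so H_0 ≅ Z.
  H_1: rank ker ∂_1 − rank ∂_2 = (21 − 6) − 13 = 2, and the invariant factors of ∂_2 are all 1, so H_1 ≅ Z^2.
  H_2: rank ker ∂_2 − rank ∂_3 = (14 − 13) − 0 = 1, and there is no ∂_3, so H_2 ≅ Z.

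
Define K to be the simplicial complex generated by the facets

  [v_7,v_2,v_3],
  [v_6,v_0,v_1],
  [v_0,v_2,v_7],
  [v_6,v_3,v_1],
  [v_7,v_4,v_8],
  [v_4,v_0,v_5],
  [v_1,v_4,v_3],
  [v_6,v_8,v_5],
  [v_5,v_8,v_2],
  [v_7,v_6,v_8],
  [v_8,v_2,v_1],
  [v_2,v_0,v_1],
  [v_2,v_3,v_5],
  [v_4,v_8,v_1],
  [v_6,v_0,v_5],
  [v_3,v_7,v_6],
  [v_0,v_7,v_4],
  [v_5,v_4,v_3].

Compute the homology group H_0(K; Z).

We work with the vertex ordering v_0 < v_1 < v_2 < v_3 < v_4 < v_5 < v_6 < v_7 < v_8. The simplices of K, each written with vertices in increasing order, are:

  0-simplices (9): [v_0], [v_1], [v_2], [v_3], [v_4], [v_5], [v_6], [v_7], [v_8]
  1-simplices (27): (27 of them)
  2-simplices (18): (18 of them)

Hence C_0 ≅ Z^9, C_1 ≅ Z^27, C_2 ≅ Z^18.

∂_1: C_1 → C_0 sends each edge [p,q] (with p < q) to q − p. For instance
  ∂[v_1,v_8] = [v_8] − [v_1].
This gives a 9×27 integer matrix of rank 8; reducing to Smith normal form yields diagonal entries (1,1,1,1,1,1,1,1).

The boundary map ∂_2: C_2 → C_1 maps a triangle to the signed sum of its edges. For instance
  ∂[v_0,v_2,v_7] = [v_2,v_7] − [v_0,v_7] + [v_0,v_2],
  ∂[v_6,v_7,v_8] = [v_7,v_8] − [v_6,v_8] + [v_6,v_7].
The 27×18 boundary matrix has rank 17 and Smith normal form diag(1,1,1,1,1,1,1,1,1,1,1,1,1,1,1,1,1).

From H_k ≅ ker(∂_k) / im(∂_{k+1}) we obtain:

  H_0: rank C_0 − rank ∂_1 = 9 − 8 = 1, and the invariant factors of ∂_1 are all 1, so H_0 = Z.

H_0 ≅ Z.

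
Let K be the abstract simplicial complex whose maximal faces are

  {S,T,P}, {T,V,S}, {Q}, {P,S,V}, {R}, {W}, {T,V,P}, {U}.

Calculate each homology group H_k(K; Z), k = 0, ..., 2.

K has 8 vertices, 6 edges, 4 triangles.
rank ∂_0 = 0, rank ∂_1 = 3 ⇒ b_0 = 8 − 0 − 3 = 5; all invariant factors of ∂_1 are 1 so no torsion. So H_0 = Z^5.
rank ∂_1 = 3, rank ∂_2 = 3 ⇒ b_1 = 6 − 3 − 3 = 0; all invariant factors of ∂_2 are 1 so no torsion. So H_1 = 0.
rank ∂_2 = 3, rank ∂_3 = 0 ⇒ b_2 = 4 − 3 − 0 = 1. So H_2 = Z.

H_0 ≅ Z^5,  H_1 = 0,  H_2 ≅ Z.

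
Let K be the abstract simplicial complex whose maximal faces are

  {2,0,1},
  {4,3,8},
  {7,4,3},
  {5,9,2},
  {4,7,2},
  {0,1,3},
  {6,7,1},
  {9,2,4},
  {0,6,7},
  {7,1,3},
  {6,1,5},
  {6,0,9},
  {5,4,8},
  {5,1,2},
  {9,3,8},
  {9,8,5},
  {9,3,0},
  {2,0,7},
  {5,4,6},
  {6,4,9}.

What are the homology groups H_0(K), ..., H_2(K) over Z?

K has 10 vertices, 30 edges, 20 triangles.
rank ∂_0 = 0, rank ∂_1 = 9 ⇒ b_0 = 10 − 0 − 9 = 1; all invariant factors of ∂_1 are 1 so no torsion. So H_0 = Z.
rank ∂_1 = 9, rank ∂_2 = 20 ⇒ b_1 = 30 − 9 − 20 = 1; ∂_2 has invariant factor(s) [2] giving torsion. So H_1 = Z ⊕ Z_2.
rank ∂_2 = 20, rank ∂_3 = 0 ⇒ b_2 = 20 − 20 − 0 = 0. So H_2 = 0.

H_0 ≅ Z,  H_1 ≅ Z ⊕ Z_2,  H_2 = 0.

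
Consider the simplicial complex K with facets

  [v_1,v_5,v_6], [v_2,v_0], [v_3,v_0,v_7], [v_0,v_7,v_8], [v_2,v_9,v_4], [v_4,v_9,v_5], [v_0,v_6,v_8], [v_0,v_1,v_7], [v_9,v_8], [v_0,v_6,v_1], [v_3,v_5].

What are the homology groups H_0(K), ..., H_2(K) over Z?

Take the total order v_0 < v_1 < v_2 < v_3 < v_4 < v_5 < v_6 < v_7 < v_8 < v_9 on the vertex set. Then K (dimension 2) consists of the simplices:

  0-simplices (10): [v_0], [v_1], [v_2], [v_3], [v_4], [v_5], [v_6], [v_7], [v_8], [v_9]
  1-simplices (20): (20 of them)
  2-simplices (8): [v_0,v_1,v_6], [v_0,v_1,v_7], [v_0,v_3,v_7], [v_0,v_6,v_8], [v_0,v_7,v_8], [v_1,v_5,v_6], [v_2,v_4,v_9], [v_4,v_5,v_9]

giving chain groups C_0 ≅ Z^10, C_1 ≅ Z^20, C_2 ≅ Z^8.

Boundary ∂_1: C_1 → C_0 sends each edge [p,q] (with p < q) to q − p. For instance
  ∂[v_4,v_9] = [v_9] − [v_4].
The 10×20 boundary matrix has rank 9 and Smith normal form diag(1,1,1,1,1,1,1,1,1).

∂_2: C_2 → C_1 acts by ∂[p,q,r] = [q,r] − [p,r] + [p,q]. For instance
  ∂[v_4,v_5,v_9] = [v_5,v_9] − [v_4,v_9] + [v_4,v_5],
  ∂[v_0,v_1,v_7] = [v_1,v_7] − [v_0,v_7] + [v_0,v_1].
This gives a 20×8 integer matrix of rank 8; reducing to Smith normal form yields diagonal entries (1,1,1,1,1,1,1,1).

Computing H_k = (kernel of ∂_k) / (image of ∂_{k+1}):

  H_0: rank C_0 − rank ∂_1 = 10 − 9 = 1, and the invariant factors of ∂_1 are all 1, so H_0 ≅ Z.
  H_1: rank ker ∂_1 − rank ∂_2 = (20 − 9) − 8 = 3, and the invariant factors of ∂_2 are all 1, so H_1 ≅ Z^3.
  H_2: rank ker ∂_2 − rank ∂_3 = (8 − 8) − 0 = 0, and there is no ∂_3, so H_2 ≅ 0.

H_0 ≅ Z,  H_1 ≅ Z^3,  H_2 = 0.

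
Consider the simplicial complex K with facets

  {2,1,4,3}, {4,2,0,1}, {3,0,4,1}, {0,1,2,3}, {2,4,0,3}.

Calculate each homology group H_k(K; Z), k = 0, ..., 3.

Fix the vertex order 0 < 1 < 2 < 3 < 4 and write every simplex with vertices in increasing order. Then dim K = 3 and the simplices of K are:

  0-simplices (5): [0], [1], [2], [3], [4]
  1-simplices (10): [0,1], [0,2], [0,3], [0,4], [1,2], [1,3], [1,4], [2,3], [2,4], [3,4]
  2-simplices (10): [0,1,2], [0,1,3], [0,1,4], [0,2,3], [0,2,4], [0,3,4], [1,2,3], [1,2,4], [1,3,4], [2,3,4]
  3-simplices (5): [0,1,2,3], [0,1,2,4], [0,1,3,4], [0,2,3,4], [1,2,3,4]

giving chain groups C_0 ≅ Z^5, C_1 ≅ Z^10, C_2 ≅ Z^10, C_3 ≅ Z^5.

∂_1: C_1 → C_0 sends each edge [p,q] (with p < q) to q − p. For instance
  ∂[0,3] = [3] − [0].
This gives a 5×10 integer matrix of rank 4; reducing to Smith normal form yields diagonal entries (1,1,1,1).

The boundary map ∂_2: C_2 → C_1 acts by ∂[p,q,r] = [q,r] − [p,r] + [p,q]. For instance
  ∂[0,2,3] = [2,3] − [0,3] + [0,2],
  ∂[1,2,3] = [2,3] − [1,3] + [1,2].
This gives a 10×10 integer matrix of rank 6; reducing to Smith normal form yields diagonal entries (1,1,1,1,1,1).

Boundary ∂_3: C_3 → C_2 sends each 3-simplex σ to the alternating sum Σ_i (−1)^i (σ with its i-th vertex removed). For instance
  ∂[0,1,2,4] = [1,2,4] − [0,2,4] + [0,1,4] − [0,1,2],
  ∂[0,2,3,4] = [2,3,4] − [0,3,4] + [0,2,4] − [0,2,3].
This gives a 10×5 integer matrix of rank 4; reducing to Smith normal form yields diagonal entries (1,1,1,1).

Computing H_k = (kernel of ∂_k) / (image of ∂_{k+1}):

  H_0: rank C_0 − rank ∂_1 = 5 − 4 = 1, and the invariant factors of ∂_1 are all 1, so H_0 ≅ Z.
  H_1: rank ker ∂_1 − rank ∂_2 = (10 − 4) − 6 = 0, and the invariant factors of ∂_2 are all 1, so H_1 ≅ 0.
  H_2: rank ker ∂_2 − rank ∂_3 = (10 − 6) − 4 = 0, and the invariant factors of ∂_3 are all 1, so H_2 ≅ 0.
  H_3: rank ker ∂_3 − rank ∂_4 = (5 − 4) − 0 = 1, and there is no ∂_4, so H_3 ≅ Z.

As a check, the Euler characteristic is 5 − 10 + 10 − 5 = 0, which agrees with 1 − 0 + 0 − 1 = 0.

H_0 = Z,  H_1 = 0,  H_2 = 0,  H_3 = Z.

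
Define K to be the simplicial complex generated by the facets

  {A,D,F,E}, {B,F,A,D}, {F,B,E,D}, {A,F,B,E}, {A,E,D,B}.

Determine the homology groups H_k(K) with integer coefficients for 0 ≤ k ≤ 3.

H_0 ≅ Z,  H_1 = 0,  H_2 = 0,  H_3 ≅ Z.

Order the vertices as A < B < D < E < F. Listing each simplex with vertices in this order, K has dimension 3 with simplices:

  0-simplices (5): A, B, D, E, F
  1-simplices (10): AB, AD, AE, AF, BD, BE, BF, DE, DF, EF
  2-simplices (10): ABD, ABE, ABF, ADE, ADF, AEF, BDE, BDF, BEF, DEF
  3-simplices (5): ABDE, ABDF, ABEF, ADEF, BDEF

Hence C_0 ≅ Z^5, C_1 ≅ Z^10, C_2 ≅ Z^10, C_3 ≅ Z^5.

∂_1: C_1 → C_0 maps an edge to its endpoints' difference, ∂[p,q] = q − p. For instance
  ∂BD = D − B.
As a 5×10 matrix over Z this has rank 4, with invariant factors (1,1,1,1).

Boundary ∂_2: C_2 → C_1 maps a triangle to the signed sum of its edges. For instance
  ∂ABD = BD − AD + AB,
  ∂ABE = BE − AE + AB.
The 10×10 boundary matrix has rank 6 and Smith normal form diag(1,1,1,1,1,1).

∂_3: C_3 → C_2 sends each 3-simplex σ to the alternating sum Σ_i (−1)^i (σ with its i-th vertex removed). For instance
  ∂ABDE = BDE − ADE + ABE − ABD,
  ∂ABEF = BEF − AEF + ABF − ABE.
As a 10×5 matrix over Z this has rank 4, with invariant factors (1,1,1,1).

From H_k ≅ ker(∂_k) / im(∂_{k+1}) we obtain:

  H_0: rank C_0 − rank ∂_1 = 5 − 4 = 1, and the invariant factors of ∂_1 are all 1, so H_0 ≅ Z.
  H_1: rank ker ∂_1 − rank ∂_2 = (10 − 4) − 6 = 0, and the invariant factors of ∂_2 are all 1, so H_1 ≅ 0.
  H_2: rank ker ∂_2 − rank ∂_3 = (10 − 6) − 4 = 0, and the invariant factors of ∂_3 are all 1, so H_2 ≅ 0.
  H_3: rank ker ∂_3 − rank ∂_4 = (5 − 4) − 0 = 1, and there is no ∂_4, so H_3 ≅ Z.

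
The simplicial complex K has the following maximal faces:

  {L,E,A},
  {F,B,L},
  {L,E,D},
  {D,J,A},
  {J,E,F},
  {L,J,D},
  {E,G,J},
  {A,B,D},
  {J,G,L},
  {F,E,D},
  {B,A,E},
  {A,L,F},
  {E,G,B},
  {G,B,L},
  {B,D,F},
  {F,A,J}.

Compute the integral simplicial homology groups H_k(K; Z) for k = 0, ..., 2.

Take the total order A < B < D < E < F < G < J < L on the vertex set. Then K (dimension 2) consists of the simplices:

  0-simplices (8): A, B, D, E, F, G, J, L
  1-simplices (24): AB, AD, AE, AF, AJ, AL, BD, BE, BF, BG, BL, DE, DF, DJ, DL, EF, EG, EJ, EL, FJ, FL, GJ, GL, JL
  2-simplices (16): ABD, ABE, ADJ, AEL, AFJ, AFL, BDF, BEG, BFL, BGL, DEF, DEL, DJL, EFJ, EGJ, GJL

so the chain groups are C_0 ≅ Z^8, C_1 ≅ Z^24, C_2 ≅ Z^16.

Boundary ∂_1: C_1 → C_0 is given by ∂[p,q] = [q] − [p]. For instance
  ∂AE = E − A.
As a 8×24 matrix over Z this has rank 7, with invariant factors (1,1,1,1,1,1,1).

∂_2: C_2 → C_1 acts by ∂[p,q,r] = [q,r] − [p,r] + [p,q]. For instance
  ∂DEF = EF − DF + DE,
  ∂DEL = EL − DL + DE.
The 24×16 boundary matrix has rank 15 and Smith normal form diag(1,1,1,1,1,1,1,1,1,1,1,1,1,1,1).

Now H_k = ker ∂_k / im ∂_{k+1}, so:

  H_0: rank C_0 − rank ∂_1 = 8 − 7 = 1, and the invariant factors of ∂_1 are all 1, so H_0 ≅ Z.
  H_1: rank ker ∂_1 − rank ∂_2 = (24 − 7) − 15 = 2, and the invariant factors of ∂_2 are all 1, so H_1 ≅ Z^2.
  H_2: rank ker ∂_2 − rank ∂_3 = (16 − 15) − 0 = 1, and there is no ∂_3, so H_2 ≅ Z.

H_0 = Z,  H_1 = Z^2,  H_2 = Z.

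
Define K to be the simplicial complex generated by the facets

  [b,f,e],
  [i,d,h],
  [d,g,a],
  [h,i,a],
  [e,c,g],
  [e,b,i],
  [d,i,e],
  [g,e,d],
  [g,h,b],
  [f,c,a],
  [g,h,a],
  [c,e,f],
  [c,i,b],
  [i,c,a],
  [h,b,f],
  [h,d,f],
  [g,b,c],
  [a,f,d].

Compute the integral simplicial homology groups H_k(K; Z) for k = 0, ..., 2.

Take the total order a < b < c < d < e < f < g < h < i on the vertex set. Then K (dimension 2) consists of the simplices:

  0-simplices (9): a, b, c, d, e, f, g, h, i
  1-simplices (27): ac, ad, af, ag, ah, ai, bc, be, bf, bg, bh, bi, ce, cf, cg, ci, de, df, dg, dh, di, ef, eg, ei, fh, gh, hi
  2-simplices (18): acf, aci, adf, adg, agh, ahi, bcg, bci, bef, bei, bfh, bgh, cef, ceg, deg, dei, dfh, dhi

Hence C_0 ≅ Z^9, C_1 ≅ Z^27, C_2 ≅ Z^18.

∂_1: C_1 → C_0 is given by ∂[p,q] = [q] − [p].
The resulting 9×27 matrix has rank 8, and its Smith normal form has invariant factors (1,1,1,1,1,1,1,1).

Boundary ∂_2: C_2 → C_1 sends each 2-simplex [p,q,r] to [q,r] − [p,r] + [p,q]. For instance
  ∂adg = dg − ag + ad,
  ∂cef = ef − cf + ce.
The resulting 27×18 matrix has rank 18, and its Smith normal form has invariant factors (1,1,1,1,1,1,1,1,1,1,1,1,1,1,1,1,1,2).

From H_k ≅ ker(∂_k) / im(∂_{k+1}) we obtain:

  H_0: rank C_0 − rank ∂_1 = 9 − 8 = 1, and the invariant factors of ∂_1 are all 1, so H_0 ≅ Z.
  H_1: rank ker ∂_1 − rank ∂_2 = (27 − 8) − 18 = 1, and ∂_2 has invariant factor 2 > 1, so H_1 ≅ Z ⊕ Z/2Z.
  H_2: rank ker ∂_2 − rank ∂_3 = (18 − 18) − 0 = 0, and there is no ∂_3, so H_2 ≅ 0.

As a check, the Euler characteristic is 9 − 27 + 18 = 0, which agrees with 1 − 1 + 0 = 0.

H_0 ≅ Z,  H_1 ≅ Z ⊕ Z/2Z,  H_2 = 0.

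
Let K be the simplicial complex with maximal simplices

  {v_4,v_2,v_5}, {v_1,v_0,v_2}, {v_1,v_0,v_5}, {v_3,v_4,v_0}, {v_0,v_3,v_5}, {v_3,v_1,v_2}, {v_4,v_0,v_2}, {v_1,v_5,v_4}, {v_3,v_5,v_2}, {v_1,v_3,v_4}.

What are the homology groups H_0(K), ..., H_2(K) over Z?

H_0 ≅ Z,  H_1 ≅ Z/2,  H_2 = 0.

Order the vertices as v_0 < v_1 < v_2 < v_3 < v_4 < v_5. Listing each simplex with vertices in this order, K has dimension 2 with simplices:

  0-simplices (6): [v_0], [v_1], [v_2], [v_3], [v_4], [v_5]
  1-simplices (15): (15 of them)
  2-simplices (10): [v_0,v_1,v_2], [v_0,v_1,v_5], [v_0,v_2,v_4], [v_0,v_3,v_4], [v_0,v_3,v_5], [v_1,v_2,v_3], [v_1,v_3,v_4], [v_1,v_4,v_5], [v_2,v_3,v_5], [v_2,v_4,v_5]

so the chain groups are C_0 ≅ Z^6, C_1 ≅ Z^15, C_2 ≅ Z^10.

The boundary map ∂_1: C_1 → C_0 maps an edge to its endpoints' difference, ∂[p,q] = q − p. For instance
  ∂[v_0,v_3] = [v_3] − [v_0].
The 6×15 boundary matrix has rank 5 and Smith normal form diag(1,1,1,1,1).

Boundary ∂_2: C_2 → C_1 sends each 2-simplex [p,q,r] to [q,r] − [p,r] + [p,q]. For instance
  ∂[v_0,v_1,v_2] = [v_1,v_2] − [v_0,v_2] + [v_0,v_1],
  ∂[v_0,v_3,v_4] = [v_3,v_4] − [v_0,v_4] + [v_0,v_3].
This gives a 15×10 integer matrix of rank 10; reducing to Smith normal form yields diagonal entries (1,1,1,1,1,1,1,1,1,2).

Reading off H_k = ker ∂_k / im ∂_{k+1}:

  H_0: rank C_0 − rank ∂_1 = 6 − 5 = 1, and the invariant factors of ∂_1 are all 1, so H_0 = Z.
  H_1: rank ker ∂_1 − rank ∂_2 = (15 − 5) − 10 = 0, and ∂_2 has invariant factor 2 > 1, so H_1 = Z/2.
  H_2: rank ker ∂_2 − rank ∂_3 = (10 − 10) − 0 = 0, and there is no ∂_3, so H_2 = 0.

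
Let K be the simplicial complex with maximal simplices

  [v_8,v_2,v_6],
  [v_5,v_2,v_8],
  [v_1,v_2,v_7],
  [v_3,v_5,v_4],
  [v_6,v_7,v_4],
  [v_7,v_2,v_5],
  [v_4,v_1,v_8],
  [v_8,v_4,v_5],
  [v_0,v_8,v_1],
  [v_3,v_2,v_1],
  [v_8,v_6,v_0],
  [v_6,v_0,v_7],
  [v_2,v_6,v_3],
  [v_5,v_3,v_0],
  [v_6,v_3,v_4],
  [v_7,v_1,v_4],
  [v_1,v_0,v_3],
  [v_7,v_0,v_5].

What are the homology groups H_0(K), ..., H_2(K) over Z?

Take the total order v_0 < v_1 < v_2 < v_3 < v_4 < v_5 < v_6 < v_7 < v_8 on the vertex set. Then K (dimension 2) consists of the simplices:

  0-simplices (9): [v_0], [v_1], [v_2], [v_3], [v_4], [v_5], [v_6], [v_7], [v_8]
  1-simplices (27): (27 of them)
  2-simplices (18): (18 of them)

giving chain groups C_0 ≅ Z^9, C_1 ≅ Z^27, C_2 ≅ Z^18.

∂_1: C_1 → C_0 is given by ∂[p,q] = [q] − [p]. For instance
  ∂[v_1,v_3] = [v_3] − [v_1].
The resulting 9×27 matrix has rank 8, and its Smith normal form has invariant factors (1,1,1,1,1,1,1,1).

Boundary ∂_2: C_2 → C_1 acts by ∂[p,q,r] = [q,r] − [p,r] + [p,q]. For instance
  ∂[v_0,v_6,v_7] = [v_6,v_7] − [v_0,v_7] + [v_0,v_6],
  ∂[v_3,v_4,v_5] = [v_4,v_5] − [v_3,v_5] + [v_3,v_4].
The 27×18 boundary matrix has rank 17 and Smith normal form diag(1,1,1,1,1,1,1,1,1,1,1,1,1,1,1,1,1).

Computing H_k = (kernel of ∂_k) / (image of ∂_{k+1}):

  H_0: rank C_0 − rank ∂_1 = 9 − 8 = 1, and the invariant factors of ∂_1 are all 1, so H_0 ≅ Z.
  H_1: rank ker ∂_1 − rank ∂_2 = (27 − 8) − 17 = 2, and the invariant factors of ∂_2 are all 1, so H_1 ≅ Z^2.
  H_2: rank ker ∂_2 − rank ∂_3 = (18 − 17) − 0 = 1, and there is no ∂_3, so H_2 ≅ Z.

H_0 = Z,  H_1 = Z^2,  H_2 = Z.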